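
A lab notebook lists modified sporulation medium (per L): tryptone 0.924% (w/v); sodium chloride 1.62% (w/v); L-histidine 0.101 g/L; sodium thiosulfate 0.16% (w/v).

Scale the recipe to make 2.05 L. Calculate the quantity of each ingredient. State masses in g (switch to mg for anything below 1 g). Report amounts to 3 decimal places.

tryptone 18.942 g; sodium chloride 33.210 g; L-histidine 207.050 mg; sodium thiosulfate 3.280 g

Scale factor relative to 1 L: 2.05.
tryptone: 0.924% w/v = 9.24 g/L → 9.24 × 2.05 L = 18.942 g
sodium chloride: 1.62% w/v = 16.2 g/L → 16.2 × 2.05 L = 33.210 g
L-histidine: 0.101 g/L × 2.05 L = 0.20705 g = 207.050 mg
sodium thiosulfate: 0.16% w/v = 1.6 g/L → 1.6 × 2.05 L = 3.280 g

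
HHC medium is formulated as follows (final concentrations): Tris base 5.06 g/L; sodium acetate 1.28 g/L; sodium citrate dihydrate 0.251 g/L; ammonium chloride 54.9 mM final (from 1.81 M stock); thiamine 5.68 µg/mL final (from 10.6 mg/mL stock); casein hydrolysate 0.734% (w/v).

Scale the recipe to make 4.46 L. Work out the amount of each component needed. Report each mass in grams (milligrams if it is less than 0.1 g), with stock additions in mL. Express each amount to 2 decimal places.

Tris base 22.57 g; sodium acetate 5.71 g; sodium citrate dihydrate 1.12 g; ammonium chloride 135.28 mL; thiamine 2.39 mL; casein hydrolysate 32.74 g

Working volume: 4.46 L.
Tris base: 5.06 g/L × 4.46 L = 22.57 g
sodium acetate: 1.28 g/L × 4.46 L = 5.71 g
sodium citrate dihydrate: 0.251 g/L × 4.46 L = 1.12 g
ammonium chloride: V = C2·V2/C1 = 54.9 mM × 4460 mL ÷ 1810 mM = 135.28 mL
thiamine: dilute stock: 5.68 µg/mL × 4460 mL ÷ 10600 µg/mL = 2.39 mL
casein hydrolysate: 0.734% w/v = 7.34 g/L → 7.34 × 4.46 L = 32.74 g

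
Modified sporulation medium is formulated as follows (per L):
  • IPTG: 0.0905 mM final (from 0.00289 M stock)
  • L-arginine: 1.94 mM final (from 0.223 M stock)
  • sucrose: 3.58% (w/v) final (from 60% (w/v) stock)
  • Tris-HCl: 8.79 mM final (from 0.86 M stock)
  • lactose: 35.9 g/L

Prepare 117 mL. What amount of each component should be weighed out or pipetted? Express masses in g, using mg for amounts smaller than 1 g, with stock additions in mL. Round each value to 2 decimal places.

IPTG 3.66 mL; L-arginine 1.02 mL; sucrose 6.98 mL; Tris-HCl 1.20 mL; lactose 4.20 g

Working volume: 117 mL = 0.117 L.
IPTG: dilute stock: 0.0905 mM × 117 mL ÷ 2.89 mM = 3.66 mL
L-arginine: C1V1 = C2V2 → 1.94 mM × 117 mL ÷ 223 mM = 1.02 mL
sucrose: V = C2·V2/C1 = 3.58% ÷ 60% × 117 mL = 6.98 mL
Tris-HCl: dilute stock: 8.79 mM × 117 mL ÷ 860 mM = 1.20 mL
lactose: 35.9 g/L × 0.117 L = 4.20 g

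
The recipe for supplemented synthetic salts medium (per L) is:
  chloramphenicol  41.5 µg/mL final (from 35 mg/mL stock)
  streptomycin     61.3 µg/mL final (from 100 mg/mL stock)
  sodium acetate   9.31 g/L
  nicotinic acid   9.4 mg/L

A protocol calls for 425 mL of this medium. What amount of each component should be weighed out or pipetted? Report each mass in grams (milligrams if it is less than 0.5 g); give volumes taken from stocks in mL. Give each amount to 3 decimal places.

Target volume = 425 mL = 0.425 L.
chloramphenicol: dilute stock: 41.5 µg/mL × 425 mL ÷ 35000 µg/mL = 0.504 mL
streptomycin: dilute stock: 61.3 µg/mL × 425 mL ÷ 100000 µg/mL = 0.261 mL
sodium acetate: 9.31 g/L × 0.425 L = 3.957 g
nicotinic acid: 9.4 mg/L × 0.425 L = 3.995 mg

chloramphenicol 0.504 mL; streptomycin 0.261 mL; sodium acetate 3.957 g; nicotinic acid 3.995 mg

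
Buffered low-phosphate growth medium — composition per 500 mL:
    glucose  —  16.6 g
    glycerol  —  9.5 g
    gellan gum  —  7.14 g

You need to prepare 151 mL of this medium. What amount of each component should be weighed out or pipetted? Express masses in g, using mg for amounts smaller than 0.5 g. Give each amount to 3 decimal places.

glucose 5.013 g; glycerol 2.869 g; gellan gum 2.156 g

Ratio of target to recipe volume: 151 / 500 = 0.302.
glucose: 16.6 g × (151 mL / 500 mL) = 5.013 g
glycerol: 9.5 g × (151 mL / 500 mL) = 2.869 g
gellan gum: 7.14 g × (151 mL / 500 mL) = 2.156 g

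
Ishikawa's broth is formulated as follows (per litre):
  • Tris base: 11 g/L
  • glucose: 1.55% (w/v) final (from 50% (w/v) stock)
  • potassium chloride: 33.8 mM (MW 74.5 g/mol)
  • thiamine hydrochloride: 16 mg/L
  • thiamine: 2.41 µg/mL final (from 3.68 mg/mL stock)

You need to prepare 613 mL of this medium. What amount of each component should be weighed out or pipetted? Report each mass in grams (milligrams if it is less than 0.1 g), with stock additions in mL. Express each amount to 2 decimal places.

Tris base 6.74 g; glucose 19.00 mL; potassium chloride 1.54 g; thiamine hydrochloride 9.81 mg; thiamine 0.40 mL

Target volume = 613 mL = 0.613 L.
Tris base: 11 g/L × 0.613 L = 6.74 g
glucose: C1V1 = C2V2 → 1.55% ÷ 50% × 613 mL = 19.00 mL
potassium chloride: 33.8 mmol/L × 74.5 g/mol × 0.613 L ÷ 1000 = 1.54 g
thiamine hydrochloride: 16 mg/L × 0.613 L = 9.81 mg
thiamine: dilute stock: 2.41 µg/mL × 613 mL ÷ 3680 µg/mL = 0.40 mL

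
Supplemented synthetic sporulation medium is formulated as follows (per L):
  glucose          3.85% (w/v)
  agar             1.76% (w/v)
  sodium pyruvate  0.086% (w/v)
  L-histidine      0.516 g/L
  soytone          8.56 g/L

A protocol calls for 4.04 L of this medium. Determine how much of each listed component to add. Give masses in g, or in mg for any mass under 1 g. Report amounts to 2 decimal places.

glucose 155.54 g; agar 71.10 g; sodium pyruvate 3.47 g; L-histidine 2.08 g; soytone 34.58 g

Scale factor relative to 1 L: 4.04.
glucose: 3.85 g per 100 mL × 4040 mL ÷ 100 = 155.54 g
agar: 1.76% w/v = 17.6 g/L → 17.6 × 4.04 L = 71.10 g
sodium pyruvate: 0.086 g per 100 mL × 4040 mL ÷ 100 = 3.47 g
L-histidine: 0.516 g/L × 4.04 L = 2.08 g
soytone: 8.56 g/L × 4.04 L = 34.58 g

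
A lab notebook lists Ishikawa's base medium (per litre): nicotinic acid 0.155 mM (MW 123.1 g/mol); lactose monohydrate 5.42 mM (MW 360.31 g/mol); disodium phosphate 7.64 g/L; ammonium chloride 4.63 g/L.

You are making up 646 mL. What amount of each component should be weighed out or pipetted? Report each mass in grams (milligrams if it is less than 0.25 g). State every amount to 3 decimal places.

nicotinic acid 12.326 mg; lactose monohydrate 1.262 g; disodium phosphate 4.935 g; ammonium chloride 2.991 g

Target volume = 646 mL = 0.646 L.
nicotinic acid: 0.155 mmol/L × 123.1 mg/mmol × 0.646 L = 12.326 mg
lactose monohydrate: 5.42 mmol/L × 360.31 g/mol × 0.646 L ÷ 1000 = 1.262 g
disodium phosphate: 7.64 g/L × 0.646 L = 4.935 g
ammonium chloride: 4.63 g/L × 0.646 L = 2.991 g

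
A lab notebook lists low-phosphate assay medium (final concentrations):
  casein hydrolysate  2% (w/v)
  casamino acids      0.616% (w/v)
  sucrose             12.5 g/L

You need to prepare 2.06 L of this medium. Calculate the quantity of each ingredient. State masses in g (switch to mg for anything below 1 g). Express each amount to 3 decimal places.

Scale factor relative to 1 L: 2.06.
casein hydrolysate: 2 g per 100 mL × 2060 mL ÷ 100 = 41.200 g
casamino acids: 0.616 g per 100 mL × 2060 mL ÷ 100 = 12.690 g
sucrose: 12.5 g/L × 2.06 L = 25.750 g

casein hydrolysate 41.200 g; casamino acids 12.690 g; sucrose 25.750 g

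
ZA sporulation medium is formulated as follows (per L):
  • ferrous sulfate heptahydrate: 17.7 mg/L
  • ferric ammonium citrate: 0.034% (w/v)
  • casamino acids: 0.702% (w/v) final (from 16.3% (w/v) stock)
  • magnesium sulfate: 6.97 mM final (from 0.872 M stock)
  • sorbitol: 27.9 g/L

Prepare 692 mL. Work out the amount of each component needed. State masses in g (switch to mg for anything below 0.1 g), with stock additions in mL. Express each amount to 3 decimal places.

ferrous sulfate heptahydrate 12.248 mg; ferric ammonium citrate 0.235 g; casamino acids 29.803 mL; magnesium sulfate 5.531 mL; sorbitol 19.307 g

Target volume = 692 mL = 0.692 L.
ferrous sulfate heptahydrate: 17.7 mg/L × 0.692 L = 12.248 mg
ferric ammonium citrate: 0.034 g per 100 mL × 692 mL ÷ 100 = 0.235 g
casamino acids: C1V1 = C2V2 → 0.702% ÷ 16.3% × 692 mL = 29.803 mL
magnesium sulfate: dilute stock: 6.97 mM × 692 mL ÷ 872 mM = 5.531 mL
sorbitol: 27.9 g/L × 0.692 L = 19.307 g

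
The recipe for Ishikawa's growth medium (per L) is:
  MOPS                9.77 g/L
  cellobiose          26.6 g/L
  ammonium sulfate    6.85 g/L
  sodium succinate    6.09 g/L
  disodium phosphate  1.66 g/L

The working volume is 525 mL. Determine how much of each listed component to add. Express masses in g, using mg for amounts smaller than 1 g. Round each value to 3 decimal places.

MOPS 5.129 g; cellobiose 13.965 g; ammonium sulfate 3.596 g; sodium succinate 3.197 g; disodium phosphate 871.500 mg

Scale factor relative to 1 L: 0.525.
MOPS: 9.77 g/L × 0.525 L = 5.129 g
cellobiose: 26.6 g/L × 0.525 L = 13.965 g
ammonium sulfate: 6.85 g/L × 0.525 L = 3.596 g
sodium succinate: 6.09 g/L × 0.525 L = 3.197 g
disodium phosphate: 1.66 g/L × 0.525 L = 0.8715 g = 871.500 mg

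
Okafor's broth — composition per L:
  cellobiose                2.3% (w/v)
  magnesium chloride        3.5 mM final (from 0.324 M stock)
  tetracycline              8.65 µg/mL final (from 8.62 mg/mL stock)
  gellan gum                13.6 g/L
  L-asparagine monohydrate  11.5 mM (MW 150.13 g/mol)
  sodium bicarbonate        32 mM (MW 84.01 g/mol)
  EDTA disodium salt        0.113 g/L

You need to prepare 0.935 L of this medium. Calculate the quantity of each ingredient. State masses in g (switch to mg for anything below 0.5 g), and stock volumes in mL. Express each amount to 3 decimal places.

cellobiose 21.505 g; magnesium chloride 10.100 mL; tetracycline 0.938 mL; gellan gum 12.716 g; L-asparagine monohydrate 1.614 g; sodium bicarbonate 2.514 g; EDTA disodium salt 105.655 mg

Scale factor relative to 1 L: 0.935.
cellobiose: 2.3 g per 100 mL × 935 mL ÷ 100 = 21.505 g
magnesium chloride: V = C2·V2/C1 = 3.5 mM × 935 mL ÷ 324 mM = 10.100 mL
tetracycline: dilute stock: 8.65 µg/mL × 935 mL ÷ 8620 µg/mL = 0.938 mL
gellan gum: 13.6 g/L × 0.935 L = 12.716 g
L-asparagine monohydrate: 11.5 mmol/L × 150.13 g/mol × 0.935 L ÷ 1000 = 1.614 g
sodium bicarbonate: 32 mmol/L × 84.01 g/mol × 0.935 L ÷ 1000 = 2.514 g
EDTA disodium salt: 0.113 g/L × 0.935 L = 0.105655 g = 105.655 mg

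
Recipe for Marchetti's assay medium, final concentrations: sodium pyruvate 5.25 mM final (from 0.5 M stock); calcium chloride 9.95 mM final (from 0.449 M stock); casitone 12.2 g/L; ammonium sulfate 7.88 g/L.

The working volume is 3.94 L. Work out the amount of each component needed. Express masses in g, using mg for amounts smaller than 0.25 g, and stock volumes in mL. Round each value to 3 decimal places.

Scale factor relative to 1 L: 3.94.
sodium pyruvate: C1V1 = C2V2 → 5.25 mM × 3940 mL ÷ 500 mM = 41.370 mL
calcium chloride: V = C2·V2/C1 = 9.95 mM × 3940 mL ÷ 449 mM = 87.312 mL
casitone: 12.2 g/L × 3.94 L = 48.068 g
ammonium sulfate: 7.88 g/L × 3.94 L = 31.047 g

sodium pyruvate 41.370 mL; calcium chloride 87.312 mL; casitone 48.068 g; ammonium sulfate 31.047 g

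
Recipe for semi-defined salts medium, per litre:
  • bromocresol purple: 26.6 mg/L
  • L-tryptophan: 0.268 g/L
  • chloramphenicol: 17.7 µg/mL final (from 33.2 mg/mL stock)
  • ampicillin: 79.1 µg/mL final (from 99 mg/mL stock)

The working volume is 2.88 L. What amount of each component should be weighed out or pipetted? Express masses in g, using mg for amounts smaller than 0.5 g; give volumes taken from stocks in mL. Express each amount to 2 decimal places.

Scale factor relative to 1 L: 2.88.
bromocresol purple: 26.6 mg/L × 2.88 L = 76.61 mg
L-tryptophan: 0.268 g/L × 2.88 L = 0.77 g
chloramphenicol: C1V1 = C2V2 → 17.7 µg/mL × 2880 mL ÷ 33200 µg/mL = 1.54 mL
ampicillin: C1V1 = C2V2 → 79.1 µg/mL × 2880 mL ÷ 99000 µg/mL = 2.30 mL

bromocresol purple 76.61 mg; L-tryptophan 0.77 g; chloramphenicol 1.54 mL; ampicillin 2.30 mL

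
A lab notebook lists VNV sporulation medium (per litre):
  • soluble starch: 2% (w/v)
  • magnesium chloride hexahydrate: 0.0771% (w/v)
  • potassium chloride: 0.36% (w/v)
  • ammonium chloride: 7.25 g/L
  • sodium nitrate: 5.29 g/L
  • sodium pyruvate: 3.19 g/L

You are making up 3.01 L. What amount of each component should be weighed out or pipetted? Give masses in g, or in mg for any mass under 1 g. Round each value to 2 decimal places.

soluble starch 60.20 g; magnesium chloride hexahydrate 2.32 g; potassium chloride 10.84 g; ammonium chloride 21.82 g; sodium nitrate 15.92 g; sodium pyruvate 9.60 g

Working volume: 3.01 L.
soluble starch: 2 g per 100 mL × 3010 mL ÷ 100 = 60.20 g
magnesium chloride hexahydrate: 0.0771% w/v = 0.771 g/L → 0.771 × 3.01 L = 2.32 g
potassium chloride: 0.36% w/v = 3.6 g/L → 3.6 × 3.01 L = 10.84 g
ammonium chloride: 7.25 g/L × 3.01 L = 21.82 g
sodium nitrate: 5.29 g/L × 3.01 L = 15.92 g
sodium pyruvate: 3.19 g/L × 3.01 L = 9.60 g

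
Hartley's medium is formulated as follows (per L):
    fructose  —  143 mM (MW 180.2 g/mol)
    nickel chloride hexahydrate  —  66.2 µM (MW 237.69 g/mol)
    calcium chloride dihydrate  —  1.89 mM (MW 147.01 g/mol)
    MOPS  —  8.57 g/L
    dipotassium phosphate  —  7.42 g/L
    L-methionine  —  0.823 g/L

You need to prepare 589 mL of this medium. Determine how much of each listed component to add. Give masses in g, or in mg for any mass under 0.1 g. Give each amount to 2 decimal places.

fructose 15.18 g; nickel chloride hexahydrate 9.27 mg; calcium chloride dihydrate 0.16 g; MOPS 5.05 g; dipotassium phosphate 4.37 g; L-methionine 0.48 g

Target volume = 589 mL = 0.589 L.
fructose: 143 mmol/L × 180.2 g/mol × 0.589 L ÷ 1000 = 15.18 g
nickel chloride hexahydrate: 66.2 µmol/L × 237.69 g/mol × 0.589 L ÷ 1000 = 9.27 mg
calcium chloride dihydrate: 1.89 mmol/L × 147.01 g/mol × 0.589 L ÷ 1000 = 0.16 g
MOPS: 8.57 g/L × 0.589 L = 5.05 g
dipotassium phosphate: 7.42 g/L × 0.589 L = 4.37 g
L-methionine: 0.823 g/L × 0.589 L = 0.48 g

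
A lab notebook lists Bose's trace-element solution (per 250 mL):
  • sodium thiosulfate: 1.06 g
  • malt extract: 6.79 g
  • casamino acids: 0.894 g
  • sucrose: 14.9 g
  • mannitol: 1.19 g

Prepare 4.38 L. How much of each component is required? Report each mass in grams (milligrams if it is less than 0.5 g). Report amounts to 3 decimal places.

Scale factor = 4380 mL / 250 mL = 17.52.
sodium thiosulfate: 1.06 g × (4380 mL / 250 mL) = 18.571 g
malt extract: 6.79 g × (4380 mL / 250 mL) = 118.961 g
casamino acids: 0.894 g × (4380 mL / 250 mL) = 15.663 g
sucrose: 14.9 g × (4380 mL / 250 mL) = 261.048 g
mannitol: 1.19 g × (4380 mL / 250 mL) = 20.849 g

sodium thiosulfate 18.571 g; malt extract 118.961 g; casamino acids 15.663 g; sucrose 261.048 g; mannitol 20.849 g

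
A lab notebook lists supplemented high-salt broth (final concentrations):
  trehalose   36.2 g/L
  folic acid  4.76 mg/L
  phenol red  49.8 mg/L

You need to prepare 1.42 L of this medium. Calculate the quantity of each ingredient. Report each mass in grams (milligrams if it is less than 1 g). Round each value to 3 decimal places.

trehalose 51.404 g; folic acid 6.759 mg; phenol red 70.716 mg

Working volume: 1.42 L.
trehalose: 36.2 g/L × 1.42 L = 51.404 g
folic acid: 4.76 mg/L × 1.42 L = 6.759 mg
phenol red: 49.8 mg/L × 1.42 L = 70.716 mg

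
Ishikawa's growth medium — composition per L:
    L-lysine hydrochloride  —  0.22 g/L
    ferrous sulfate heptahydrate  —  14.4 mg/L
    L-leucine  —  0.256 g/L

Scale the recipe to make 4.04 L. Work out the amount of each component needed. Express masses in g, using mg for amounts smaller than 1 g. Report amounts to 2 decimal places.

Working volume: 4.04 L.
L-lysine hydrochloride: 0.22 g/L × 4.04 L = 0.8888 g = 888.80 mg
ferrous sulfate heptahydrate: 14.4 mg/L × 4.04 L = 58.18 mg
L-leucine: 0.256 g/L × 4.04 L = 1.03 g

L-lysine hydrochloride 888.80 mg; ferrous sulfate heptahydrate 58.18 mg; L-leucine 1.03 g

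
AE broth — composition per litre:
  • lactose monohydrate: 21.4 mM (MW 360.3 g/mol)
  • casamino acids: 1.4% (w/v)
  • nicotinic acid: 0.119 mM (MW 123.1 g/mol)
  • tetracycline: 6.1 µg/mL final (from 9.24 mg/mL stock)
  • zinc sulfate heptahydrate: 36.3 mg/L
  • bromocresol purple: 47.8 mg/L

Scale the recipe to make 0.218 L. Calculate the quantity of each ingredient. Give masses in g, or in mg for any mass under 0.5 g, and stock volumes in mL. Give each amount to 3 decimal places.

lactose monohydrate 1.681 g; casamino acids 3.052 g; nicotinic acid 3.193 mg; tetracycline 0.144 mL; zinc sulfate heptahydrate 7.913 mg; bromocresol purple 10.420 mg

Working volume: 0.218 L.
lactose monohydrate: 21.4 mmol/L × 360.3 g/mol × 0.218 L ÷ 1000 = 1.681 g
casamino acids: 1.4 g per 100 mL × 218 mL ÷ 100 = 3.052 g
nicotinic acid: 0.119 mmol/L × 123.1 mg/mmol × 0.218 L = 3.193 mg
tetracycline: V = C2·V2/C1 = 6.1 µg/mL × 218 mL ÷ 9240 µg/mL = 0.144 mL
zinc sulfate heptahydrate: 36.3 mg/L × 0.218 L = 7.913 mg
bromocresol purple: 47.8 mg/L × 0.218 L = 10.420 mg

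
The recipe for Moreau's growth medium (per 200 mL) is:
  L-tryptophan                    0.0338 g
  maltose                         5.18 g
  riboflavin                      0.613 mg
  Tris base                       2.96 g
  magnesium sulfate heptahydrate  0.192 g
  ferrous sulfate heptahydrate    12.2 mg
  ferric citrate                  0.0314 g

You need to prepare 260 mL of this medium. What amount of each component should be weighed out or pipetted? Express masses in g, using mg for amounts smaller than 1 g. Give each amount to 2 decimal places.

L-tryptophan 43.94 mg; maltose 6.73 g; riboflavin 0.80 mg; Tris base 3.85 g; magnesium sulfate heptahydrate 249.60 mg; ferrous sulfate heptahydrate 15.86 mg; ferric citrate 40.82 mg

Ratio of target to recipe volume: 260 / 200 = 1.3.
L-tryptophan: 0.0338 g × (260 mL / 200 mL) = 0.04394 g = 43.94 mg
maltose: 5.18 g × (260 mL / 200 mL) = 6.73 g
riboflavin: 0.613 mg × (260 mL / 200 mL) = 0.80 mg
Tris base: 2.96 g × (260 mL / 200 mL) = 3.85 g
magnesium sulfate heptahydrate: 0.192 g × (260 mL / 200 mL) = 0.2496 g = 249.60 mg
ferrous sulfate heptahydrate: 12.2 mg × (260 mL / 200 mL) = 15.86 mg
ferric citrate: 0.0314 g × (260 mL / 200 mL) = 0.04082 g = 40.82 mg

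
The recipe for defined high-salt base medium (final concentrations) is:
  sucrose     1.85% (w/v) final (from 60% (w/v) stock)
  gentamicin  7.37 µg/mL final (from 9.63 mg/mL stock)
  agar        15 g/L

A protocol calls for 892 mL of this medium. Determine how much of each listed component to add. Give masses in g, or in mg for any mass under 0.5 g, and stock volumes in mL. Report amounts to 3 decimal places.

sucrose 27.503 mL; gentamicin 0.683 mL; agar 13.380 g

Working volume: 892 mL = 0.892 L.
sucrose: dilute stock: 1.85% ÷ 60% × 892 mL = 27.503 mL
gentamicin: dilute stock: 7.37 µg/mL × 892 mL ÷ 9630 µg/mL = 0.683 mL
agar: 15 g/L × 0.892 L = 13.380 g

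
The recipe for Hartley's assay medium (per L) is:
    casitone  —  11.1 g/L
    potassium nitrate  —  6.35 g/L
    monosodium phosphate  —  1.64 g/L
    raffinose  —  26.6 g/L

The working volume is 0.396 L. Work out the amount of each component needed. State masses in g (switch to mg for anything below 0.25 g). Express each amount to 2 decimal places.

casitone 4.40 g; potassium nitrate 2.51 g; monosodium phosphate 0.65 g; raffinose 10.53 g

Scale factor relative to 1 L: 0.396.
casitone: 11.1 g/L × 0.396 L = 4.40 g
potassium nitrate: 6.35 g/L × 0.396 L = 2.51 g
monosodium phosphate: 1.64 g/L × 0.396 L = 0.65 g
raffinose: 26.6 g/L × 0.396 L = 10.53 g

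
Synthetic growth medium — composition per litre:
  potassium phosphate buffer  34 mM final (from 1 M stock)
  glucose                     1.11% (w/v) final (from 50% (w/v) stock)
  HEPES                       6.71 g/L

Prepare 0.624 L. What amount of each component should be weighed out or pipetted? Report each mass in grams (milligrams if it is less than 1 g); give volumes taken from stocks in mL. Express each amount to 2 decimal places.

Working volume: 0.624 L.
potassium phosphate buffer: dilute stock: 34 mM × 624 mL ÷ 1000 mM = 21.22 mL
glucose: V = C2·V2/C1 = 1.11% ÷ 50% × 624 mL = 13.85 mL
HEPES: 6.71 g/L × 0.624 L = 4.19 g

potassium phosphate buffer 21.22 mL; glucose 13.85 mL; HEPES 4.19 g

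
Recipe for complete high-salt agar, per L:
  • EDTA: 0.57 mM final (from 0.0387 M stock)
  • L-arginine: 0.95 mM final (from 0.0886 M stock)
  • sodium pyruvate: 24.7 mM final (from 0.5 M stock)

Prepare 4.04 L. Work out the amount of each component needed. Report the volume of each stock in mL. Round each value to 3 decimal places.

Working volume: 4.04 L.
EDTA: dilute stock: 0.57 mM × 4040 mL ÷ 38.7 mM = 59.504 mL
L-arginine: V = C2·V2/C1 = 0.95 mM × 4040 mL ÷ 88.6 mM = 43.318 mL
sodium pyruvate: dilute stock: 24.7 mM × 4040 mL ÷ 500 mM = 199.576 mL

EDTA 59.504 mL; L-arginine 43.318 mL; sodium pyruvate 199.576 mL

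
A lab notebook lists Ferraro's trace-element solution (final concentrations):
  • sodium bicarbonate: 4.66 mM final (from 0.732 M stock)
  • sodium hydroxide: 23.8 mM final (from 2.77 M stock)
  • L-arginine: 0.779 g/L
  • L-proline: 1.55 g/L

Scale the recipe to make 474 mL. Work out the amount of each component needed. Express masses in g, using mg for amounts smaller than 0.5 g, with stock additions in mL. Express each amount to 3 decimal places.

Target volume = 474 mL = 0.474 L.
sodium bicarbonate: dilute stock: 4.66 mM × 474 mL ÷ 732 mM = 3.018 mL
sodium hydroxide: V = C2·V2/C1 = 23.8 mM × 474 mL ÷ 2770 mM = 4.073 mL
L-arginine: 0.779 g/L × 0.474 L = 0.369246 g = 369.246 mg
L-proline: 1.55 g/L × 0.474 L = 0.735 g

sodium bicarbonate 3.018 mL; sodium hydroxide 4.073 mL; L-arginine 369.246 mg; L-proline 0.735 g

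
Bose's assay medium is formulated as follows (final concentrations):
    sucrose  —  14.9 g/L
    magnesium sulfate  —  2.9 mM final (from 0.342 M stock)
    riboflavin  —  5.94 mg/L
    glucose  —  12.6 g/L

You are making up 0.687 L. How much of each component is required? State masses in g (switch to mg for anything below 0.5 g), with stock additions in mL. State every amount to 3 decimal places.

sucrose 10.236 g; magnesium sulfate 5.825 mL; riboflavin 4.081 mg; glucose 8.656 g

Working volume: 0.687 L.
sucrose: 14.9 g/L × 0.687 L = 10.236 g
magnesium sulfate: C1V1 = C2V2 → 2.9 mM × 687 mL ÷ 342 mM = 5.825 mL
riboflavin: 5.94 mg/L × 0.687 L = 4.081 mg
glucose: 12.6 g/L × 0.687 L = 8.656 g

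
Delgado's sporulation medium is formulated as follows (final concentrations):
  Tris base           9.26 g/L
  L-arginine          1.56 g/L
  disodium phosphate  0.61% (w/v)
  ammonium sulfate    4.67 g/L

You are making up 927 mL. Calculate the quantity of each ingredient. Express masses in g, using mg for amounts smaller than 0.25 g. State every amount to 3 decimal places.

Tris base 8.584 g; L-arginine 1.446 g; disodium phosphate 5.655 g; ammonium sulfate 4.329 g

Target volume = 927 mL = 0.927 L.
Tris base: 9.26 g/L × 0.927 L = 8.584 g
L-arginine: 1.56 g/L × 0.927 L = 1.446 g
disodium phosphate: 0.61 g per 100 mL × 927 mL ÷ 100 = 5.655 g
ammonium sulfate: 4.67 g/L × 0.927 L = 4.329 g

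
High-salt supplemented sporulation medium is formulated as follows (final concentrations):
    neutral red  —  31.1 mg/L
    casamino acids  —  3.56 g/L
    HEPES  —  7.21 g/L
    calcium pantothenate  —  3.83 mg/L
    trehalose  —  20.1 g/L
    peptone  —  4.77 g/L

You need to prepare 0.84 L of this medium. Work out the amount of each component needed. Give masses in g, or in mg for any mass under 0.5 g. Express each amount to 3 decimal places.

Working volume: 0.84 L.
neutral red: 31.1 mg/L × 0.84 L = 26.124 mg
casamino acids: 3.56 g/L × 0.84 L = 2.990 g
HEPES: 7.21 g/L × 0.84 L = 6.056 g
calcium pantothenate: 3.83 mg/L × 0.84 L = 3.217 mg
trehalose: 20.1 g/L × 0.84 L = 16.884 g
peptone: 4.77 g/L × 0.84 L = 4.007 g

neutral red 26.124 mg; casamino acids 2.990 g; HEPES 6.056 g; calcium pantothenate 3.217 mg; trehalose 16.884 g; peptone 4.007 g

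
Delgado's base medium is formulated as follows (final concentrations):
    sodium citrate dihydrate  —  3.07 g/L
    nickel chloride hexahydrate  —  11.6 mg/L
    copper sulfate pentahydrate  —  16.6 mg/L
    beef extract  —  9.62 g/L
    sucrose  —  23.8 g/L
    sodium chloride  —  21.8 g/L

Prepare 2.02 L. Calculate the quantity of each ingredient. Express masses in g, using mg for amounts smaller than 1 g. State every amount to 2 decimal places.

sodium citrate dihydrate 6.20 g; nickel chloride hexahydrate 23.43 mg; copper sulfate pentahydrate 33.53 mg; beef extract 19.43 g; sucrose 48.08 g; sodium chloride 44.04 g

Scale factor relative to 1 L: 2.02.
sodium citrate dihydrate: 3.07 g/L × 2.02 L = 6.20 g
nickel chloride hexahydrate: 11.6 mg/L × 2.02 L = 23.43 mg
copper sulfate pentahydrate: 16.6 mg/L × 2.02 L = 33.53 mg
beef extract: 9.62 g/L × 2.02 L = 19.43 g
sucrose: 23.8 g/L × 2.02 L = 48.08 g
sodium chloride: 21.8 g/L × 2.02 L = 44.04 g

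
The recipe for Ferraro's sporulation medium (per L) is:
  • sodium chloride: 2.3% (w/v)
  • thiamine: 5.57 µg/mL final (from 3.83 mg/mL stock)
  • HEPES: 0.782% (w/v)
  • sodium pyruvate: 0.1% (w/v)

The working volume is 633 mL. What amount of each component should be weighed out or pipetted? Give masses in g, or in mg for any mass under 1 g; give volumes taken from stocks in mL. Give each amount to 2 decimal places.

Working volume: 633 mL = 0.633 L.
sodium chloride: 2.3 g per 100 mL × 633 mL ÷ 100 = 14.56 g
thiamine: C1V1 = C2V2 → 5.57 µg/mL × 633 mL ÷ 3830 µg/mL = 0.92 mL
HEPES: 0.782% w/v = 7.82 g/L → 7.82 × 0.633 L = 4.95 g
sodium pyruvate: 0.1 g per 100 mL × 633 mL ÷ 100 = 0.633 g = 633.00 mg

sodium chloride 14.56 g; thiamine 0.92 mL; HEPES 4.95 g; sodium pyruvate 633.00 mg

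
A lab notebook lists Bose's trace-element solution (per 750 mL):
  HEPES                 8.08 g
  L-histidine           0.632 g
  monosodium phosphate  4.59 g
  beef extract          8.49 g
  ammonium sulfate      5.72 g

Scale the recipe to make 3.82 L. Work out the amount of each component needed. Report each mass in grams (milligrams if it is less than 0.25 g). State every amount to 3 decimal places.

HEPES 41.154 g; L-histidine 3.219 g; monosodium phosphate 23.378 g; beef extract 43.242 g; ammonium sulfate 29.134 g

Ratio of target to recipe volume: 3820 / 750 = 5.09333.
HEPES: 8.08 g × (3820 mL / 750 mL) = 41.154 g
L-histidine: 0.632 g × (3820 mL / 750 mL) = 3.219 g
monosodium phosphate: 4.59 g × (3820 mL / 750 mL) = 23.378 g
beef extract: 8.49 g × (3820 mL / 750 mL) = 43.242 g
ammonium sulfate: 5.72 g × (3820 mL / 750 mL) = 29.134 g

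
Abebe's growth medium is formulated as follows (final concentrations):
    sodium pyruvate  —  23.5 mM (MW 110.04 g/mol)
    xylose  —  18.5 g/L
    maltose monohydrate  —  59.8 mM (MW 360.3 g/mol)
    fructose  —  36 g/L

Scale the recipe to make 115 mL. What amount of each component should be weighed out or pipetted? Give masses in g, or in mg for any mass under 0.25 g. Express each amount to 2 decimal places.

sodium pyruvate 0.30 g; xylose 2.13 g; maltose monohydrate 2.48 g; fructose 4.14 g

Working volume: 115 mL = 0.115 L.
sodium pyruvate: 23.5 mmol/L × 110.04 g/mol × 0.115 L ÷ 1000 = 0.30 g
xylose: 18.5 g/L × 0.115 L = 2.13 g
maltose monohydrate: 59.8 mmol/L × 360.3 g/mol × 0.115 L ÷ 1000 = 2.48 g
fructose: 36 g/L × 0.115 L = 4.14 g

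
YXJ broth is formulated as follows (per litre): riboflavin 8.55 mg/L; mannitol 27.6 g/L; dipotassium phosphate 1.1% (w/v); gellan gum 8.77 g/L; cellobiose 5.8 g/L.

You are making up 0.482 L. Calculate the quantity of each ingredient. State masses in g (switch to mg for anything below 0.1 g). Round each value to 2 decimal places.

riboflavin 4.12 mg; mannitol 13.30 g; dipotassium phosphate 5.30 g; gellan gum 4.23 g; cellobiose 2.80 g

Scale factor relative to 1 L: 0.482.
riboflavin: 8.55 mg/L × 0.482 L = 4.12 mg
mannitol: 27.6 g/L × 0.482 L = 13.30 g
dipotassium phosphate: 1.1% w/v = 11 g/L → 11 × 0.482 L = 5.30 g
gellan gum: 8.77 g/L × 0.482 L = 4.23 g
cellobiose: 5.8 g/L × 0.482 L = 2.80 g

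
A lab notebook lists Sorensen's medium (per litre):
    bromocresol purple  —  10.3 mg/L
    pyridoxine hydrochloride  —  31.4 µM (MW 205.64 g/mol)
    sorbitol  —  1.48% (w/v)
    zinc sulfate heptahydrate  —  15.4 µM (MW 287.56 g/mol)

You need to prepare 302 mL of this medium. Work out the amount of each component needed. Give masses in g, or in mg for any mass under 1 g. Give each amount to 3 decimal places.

bromocresol purple 3.111 mg; pyridoxine hydrochloride 1.950 mg; sorbitol 4.470 g; zinc sulfate heptahydrate 1.337 mg

Target volume = 302 mL = 0.302 L.
bromocresol purple: 10.3 mg/L × 0.302 L = 3.111 mg
pyridoxine hydrochloride: 31.4 µmol/L × 205.64 g/mol × 0.302 L ÷ 1000 = 1.950 mg
sorbitol: 1.48% w/v = 14.8 g/L → 14.8 × 0.302 L = 4.470 g
zinc sulfate heptahydrate: 15.4 µmol/L × 287.56 g/mol × 0.302 L ÷ 1000 = 1.337 mg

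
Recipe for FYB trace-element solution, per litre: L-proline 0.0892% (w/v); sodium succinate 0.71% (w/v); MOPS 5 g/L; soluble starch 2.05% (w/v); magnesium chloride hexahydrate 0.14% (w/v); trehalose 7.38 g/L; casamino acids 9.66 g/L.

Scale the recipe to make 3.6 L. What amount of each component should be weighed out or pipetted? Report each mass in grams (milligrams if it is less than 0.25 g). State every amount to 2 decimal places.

Scale factor relative to 1 L: 3.6.
L-proline: 0.0892% w/v = 0.892 g/L → 0.892 × 3.6 L = 3.21 g
sodium succinate: 0.71 g per 100 mL × 3600 mL ÷ 100 = 25.56 g
MOPS: 5 g/L × 3.6 L = 18.00 g
soluble starch: 2.05 g per 100 mL × 3600 mL ÷ 100 = 73.80 g
magnesium chloride hexahydrate: 0.14 g per 100 mL × 3600 mL ÷ 100 = 5.04 g
trehalose: 7.38 g/L × 3.6 L = 26.57 g
casamino acids: 9.66 g/L × 3.6 L = 34.78 g

L-proline 3.21 g; sodium succinate 25.56 g; MOPS 18.00 g; soluble starch 73.80 g; magnesium chloride hexahydrate 5.04 g; trehalose 26.57 g; casamino acids 34.78 g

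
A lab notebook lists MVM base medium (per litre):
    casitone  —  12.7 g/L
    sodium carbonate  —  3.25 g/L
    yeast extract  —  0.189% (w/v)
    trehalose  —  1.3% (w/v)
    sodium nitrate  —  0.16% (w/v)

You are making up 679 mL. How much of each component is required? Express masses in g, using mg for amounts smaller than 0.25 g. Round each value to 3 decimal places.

casitone 8.623 g; sodium carbonate 2.207 g; yeast extract 1.283 g; trehalose 8.827 g; sodium nitrate 1.086 g

Working volume: 679 mL = 0.679 L.
casitone: 12.7 g/L × 0.679 L = 8.623 g
sodium carbonate: 3.25 g/L × 0.679 L = 2.207 g
yeast extract: 0.189 g per 100 mL × 679 mL ÷ 100 = 1.283 g
trehalose: 1.3 g per 100 mL × 679 mL ÷ 100 = 8.827 g
sodium nitrate: 0.16 g per 100 mL × 679 mL ÷ 100 = 1.086 g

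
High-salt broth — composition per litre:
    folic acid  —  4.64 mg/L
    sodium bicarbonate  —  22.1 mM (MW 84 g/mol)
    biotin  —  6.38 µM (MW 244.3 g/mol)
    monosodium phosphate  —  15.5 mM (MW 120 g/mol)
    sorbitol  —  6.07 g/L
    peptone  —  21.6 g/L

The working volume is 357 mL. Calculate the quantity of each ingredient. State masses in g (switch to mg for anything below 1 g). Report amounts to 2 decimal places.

folic acid 1.66 mg; sodium bicarbonate 662.73 mg; biotin 0.56 mg; monosodium phosphate 664.02 mg; sorbitol 2.17 g; peptone 7.71 g

Target volume = 357 mL = 0.357 L.
folic acid: 4.64 mg/L × 0.357 L = 1.66 mg
sodium bicarbonate: 22.1 mmol/L × 84 mg/mmol × 0.357 L = 662.73 mg
biotin: 6.38 µmol/L × 244.3 g/mol × 0.357 L ÷ 1000 = 0.56 mg
monosodium phosphate: 15.5 mmol/L × 120 mg/mmol × 0.357 L = 664.02 mg
sorbitol: 6.07 g/L × 0.357 L = 2.17 g
peptone: 21.6 g/L × 0.357 L = 7.71 g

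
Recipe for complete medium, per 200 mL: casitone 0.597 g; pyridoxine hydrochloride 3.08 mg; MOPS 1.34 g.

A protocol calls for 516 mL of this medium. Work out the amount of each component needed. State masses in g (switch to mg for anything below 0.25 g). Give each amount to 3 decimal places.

casitone 1.540 g; pyridoxine hydrochloride 7.946 mg; MOPS 3.457 g

Scale factor = 516 mL / 200 mL = 2.58.
casitone: 0.597 g × (516 mL / 200 mL) = 1.540 g
pyridoxine hydrochloride: 3.08 mg × (516 mL / 200 mL) = 7.946 mg
MOPS: 1.34 g × (516 mL / 200 mL) = 3.457 g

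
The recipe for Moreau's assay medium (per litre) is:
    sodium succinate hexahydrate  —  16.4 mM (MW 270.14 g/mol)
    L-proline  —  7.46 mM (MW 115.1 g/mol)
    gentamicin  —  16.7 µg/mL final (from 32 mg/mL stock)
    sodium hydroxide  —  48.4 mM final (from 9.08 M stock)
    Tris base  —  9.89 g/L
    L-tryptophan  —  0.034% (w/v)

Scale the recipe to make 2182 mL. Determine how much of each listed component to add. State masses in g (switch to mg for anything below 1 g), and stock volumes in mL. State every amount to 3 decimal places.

sodium succinate hexahydrate 9.667 g; L-proline 1.874 g; gentamicin 1.139 mL; sodium hydroxide 11.631 mL; Tris base 21.580 g; L-tryptophan 741.880 mg

Working volume: 2182 mL = 2.182 L.
sodium succinate hexahydrate: 16.4 mmol/L × 270.14 g/mol × 2.182 L ÷ 1000 = 9.667 g
L-proline: 7.46 mmol/L × 115.1 g/mol × 2.182 L ÷ 1000 = 1.874 g
gentamicin: dilute stock: 16.7 µg/mL × 2182 mL ÷ 32000 µg/mL = 1.139 mL
sodium hydroxide: dilute stock: 48.4 mM × 2182 mL ÷ 9080 mM = 11.631 mL
Tris base: 9.89 g/L × 2.182 L = 21.580 g
L-tryptophan: 0.034% w/v = 0.34 g/L → 0.34 × 2.182 L = 0.74188 g = 741.880 mg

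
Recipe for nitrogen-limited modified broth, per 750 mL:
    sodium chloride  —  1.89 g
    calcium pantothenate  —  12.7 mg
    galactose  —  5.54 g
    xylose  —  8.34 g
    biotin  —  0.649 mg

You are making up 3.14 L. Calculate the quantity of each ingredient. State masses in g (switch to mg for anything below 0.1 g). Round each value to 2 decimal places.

sodium chloride 7.91 g; calcium pantothenate 53.17 mg; galactose 23.19 g; xylose 34.92 g; biotin 2.72 mg

Ratio of target to recipe volume: 3140 / 750 = 4.18667.
sodium chloride: 1.89 g × (3140 mL / 750 mL) = 7.91 g
calcium pantothenate: 12.7 mg × (3140 mL / 750 mL) = 53.17 mg
galactose: 5.54 g × (3140 mL / 750 mL) = 23.19 g
xylose: 8.34 g × (3140 mL / 750 mL) = 34.92 g
biotin: 0.649 mg × (3140 mL / 750 mL) = 2.72 mg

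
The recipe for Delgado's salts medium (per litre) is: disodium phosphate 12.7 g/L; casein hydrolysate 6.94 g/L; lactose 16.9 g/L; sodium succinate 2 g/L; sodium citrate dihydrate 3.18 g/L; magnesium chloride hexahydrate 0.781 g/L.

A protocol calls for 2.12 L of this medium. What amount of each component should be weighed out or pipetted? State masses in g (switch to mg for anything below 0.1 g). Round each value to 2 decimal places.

disodium phosphate 26.92 g; casein hydrolysate 14.71 g; lactose 35.83 g; sodium succinate 4.24 g; sodium citrate dihydrate 6.74 g; magnesium chloride hexahydrate 1.66 g

Working volume: 2.12 L.
disodium phosphate: 12.7 g/L × 2.12 L = 26.92 g
casein hydrolysate: 6.94 g/L × 2.12 L = 14.71 g
lactose: 16.9 g/L × 2.12 L = 35.83 g
sodium succinate: 2 g/L × 2.12 L = 4.24 g
sodium citrate dihydrate: 3.18 g/L × 2.12 L = 6.74 g
magnesium chloride hexahydrate: 0.781 g/L × 2.12 L = 1.66 g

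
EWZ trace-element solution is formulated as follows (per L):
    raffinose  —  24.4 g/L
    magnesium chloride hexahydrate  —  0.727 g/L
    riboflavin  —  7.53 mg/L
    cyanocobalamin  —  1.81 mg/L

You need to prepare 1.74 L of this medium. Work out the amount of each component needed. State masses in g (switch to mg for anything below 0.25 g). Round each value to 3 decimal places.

raffinose 42.456 g; magnesium chloride hexahydrate 1.265 g; riboflavin 13.102 mg; cyanocobalamin 3.149 mg

Working volume: 1.74 L.
raffinose: 24.4 g/L × 1.74 L = 42.456 g
magnesium chloride hexahydrate: 0.727 g/L × 1.74 L = 1.265 g
riboflavin: 7.53 mg/L × 1.74 L = 13.102 mg
cyanocobalamin: 1.81 mg/L × 1.74 L = 3.149 mg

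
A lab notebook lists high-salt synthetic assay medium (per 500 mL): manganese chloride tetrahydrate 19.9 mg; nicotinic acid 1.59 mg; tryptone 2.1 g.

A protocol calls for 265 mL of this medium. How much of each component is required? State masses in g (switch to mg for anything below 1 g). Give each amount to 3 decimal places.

manganese chloride tetrahydrate 10.547 mg; nicotinic acid 0.843 mg; tryptone 1.113 g

Scale factor = 265 mL / 500 mL = 0.53.
manganese chloride tetrahydrate: 19.9 mg × (265 mL / 500 mL) = 10.547 mg
nicotinic acid: 1.59 mg × (265 mL / 500 mL) = 0.843 mg
tryptone: 2.1 g × (265 mL / 500 mL) = 1.113 g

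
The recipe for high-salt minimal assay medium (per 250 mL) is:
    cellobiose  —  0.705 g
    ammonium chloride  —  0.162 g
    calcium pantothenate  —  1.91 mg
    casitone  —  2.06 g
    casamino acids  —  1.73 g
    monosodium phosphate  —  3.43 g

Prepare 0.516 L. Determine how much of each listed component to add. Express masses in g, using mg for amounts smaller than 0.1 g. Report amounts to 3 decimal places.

Scale factor = 516 mL / 250 mL = 2.064.
cellobiose: 0.705 g × (516 mL / 250 mL) = 1.455 g
ammonium chloride: 0.162 g × (516 mL / 250 mL) = 0.334 g
calcium pantothenate: 1.91 mg × (516 mL / 250 mL) = 3.942 mg
casitone: 2.06 g × (516 mL / 250 mL) = 4.252 g
casamino acids: 1.73 g × (516 mL / 250 mL) = 3.571 g
monosodium phosphate: 3.43 g × (516 mL / 250 mL) = 7.080 g

cellobiose 1.455 g; ammonium chloride 0.334 g; calcium pantothenate 3.942 mg; casitone 4.252 g; casamino acids 3.571 g; monosodium phosphate 7.080 g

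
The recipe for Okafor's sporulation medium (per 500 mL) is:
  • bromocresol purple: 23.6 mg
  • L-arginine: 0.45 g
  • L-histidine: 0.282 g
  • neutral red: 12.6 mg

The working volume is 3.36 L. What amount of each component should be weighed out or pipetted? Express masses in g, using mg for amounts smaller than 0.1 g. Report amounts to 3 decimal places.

bromocresol purple 0.159 g; L-arginine 3.024 g; L-histidine 1.895 g; neutral red 84.672 mg

Scale factor = 3360 mL / 500 mL = 6.72.
bromocresol purple: 23.6 mg × (3360 mL / 500 mL) = 158.592 mg = 0.159 g
L-arginine: 0.45 g × (3360 mL / 500 mL) = 3.024 g
L-histidine: 0.282 g × (3360 mL / 500 mL) = 1.895 g
neutral red: 12.6 mg × (3360 mL / 500 mL) = 84.672 mg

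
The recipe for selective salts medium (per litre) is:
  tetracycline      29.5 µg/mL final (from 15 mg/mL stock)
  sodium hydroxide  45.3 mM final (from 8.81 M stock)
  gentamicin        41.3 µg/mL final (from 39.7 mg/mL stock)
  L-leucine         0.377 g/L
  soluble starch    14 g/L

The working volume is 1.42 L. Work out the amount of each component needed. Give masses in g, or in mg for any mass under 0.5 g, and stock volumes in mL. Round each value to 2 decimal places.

tetracycline 2.79 mL; sodium hydroxide 7.30 mL; gentamicin 1.48 mL; L-leucine 0.54 g; soluble starch 19.88 g

Scale factor relative to 1 L: 1.42.
tetracycline: C1V1 = C2V2 → 29.5 µg/mL × 1420 mL ÷ 15000 µg/mL = 2.79 mL
sodium hydroxide: C1V1 = C2V2 → 45.3 mM × 1420 mL ÷ 8810 mM = 7.30 mL
gentamicin: V = C2·V2/C1 = 41.3 µg/mL × 1420 mL ÷ 39700 µg/mL = 1.48 mL
L-leucine: 0.377 g/L × 1.42 L = 0.54 g
soluble starch: 14 g/L × 1.42 L = 19.88 g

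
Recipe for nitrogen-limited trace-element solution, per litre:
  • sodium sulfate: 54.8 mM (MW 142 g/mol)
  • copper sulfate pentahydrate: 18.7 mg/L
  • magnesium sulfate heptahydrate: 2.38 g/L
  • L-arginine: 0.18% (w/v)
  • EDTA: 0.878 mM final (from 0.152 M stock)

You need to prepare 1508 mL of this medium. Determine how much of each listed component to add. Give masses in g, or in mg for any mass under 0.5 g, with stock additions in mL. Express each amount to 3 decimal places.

Target volume = 1508 mL = 1.508 L.
sodium sulfate: 54.8 mmol/L × 142 g/mol × 1.508 L ÷ 1000 = 11.735 g
copper sulfate pentahydrate: 18.7 mg/L × 1.508 L = 28.200 mg
magnesium sulfate heptahydrate: 2.38 g/L × 1.508 L = 3.589 g
L-arginine: 0.18% w/v = 1.8 g/L → 1.8 × 1.508 L = 2.714 g
EDTA: C1V1 = C2V2 → 0.878 mM × 1508 mL ÷ 152 mM = 8.711 mL

sodium sulfate 11.735 g; copper sulfate pentahydrate 28.200 mg; magnesium sulfate heptahydrate 3.589 g; L-arginine 2.714 g; EDTA 8.711 mL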